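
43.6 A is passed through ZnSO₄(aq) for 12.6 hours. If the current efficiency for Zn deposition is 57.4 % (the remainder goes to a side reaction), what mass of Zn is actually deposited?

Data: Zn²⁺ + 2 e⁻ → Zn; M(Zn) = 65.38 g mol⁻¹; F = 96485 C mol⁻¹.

Q = I·t = 43.60 × 45360 = 1978000 C.
n(e⁻) = 1978000/96485 = 20.50 mol; theoretically n(Zn) = 20.50/2 = 10.25 mol, m_theo = 670.1 g.
At 57.4 % efficiency, m_actual = 0.574 × 670.1 = 385 g.

385 g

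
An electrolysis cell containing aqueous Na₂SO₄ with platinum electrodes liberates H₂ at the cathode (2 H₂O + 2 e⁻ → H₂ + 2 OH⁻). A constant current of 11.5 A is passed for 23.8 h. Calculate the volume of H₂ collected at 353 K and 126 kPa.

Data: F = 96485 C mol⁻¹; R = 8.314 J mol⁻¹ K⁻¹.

119 L

Q = I·t = 11.50 A × 85680 s = 985300 C.
n(e⁻) = Q/F = 985300 / 96485 = 10.21 mol.
2 electrons are transferred per H₂ molecule, so n(H₂) = 10.21 / 2 = 5.106 mol.
V = nRT/P = (5.106 × 8.314 × 353) / (126 × 10³ Pa) = 0.119 m³ = 119 L.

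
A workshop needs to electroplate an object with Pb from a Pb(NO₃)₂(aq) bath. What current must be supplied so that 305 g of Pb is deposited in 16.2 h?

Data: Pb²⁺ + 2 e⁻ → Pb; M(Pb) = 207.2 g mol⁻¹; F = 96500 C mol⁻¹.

4.87 A

n(Pb) = 305 / 207.2 = 1.472 mol.
n(e⁻) = 2 × 1.472 = 2.944 mol.
Q = n(e⁻)·F = 2.944 × 96500 = 284100 C.
I = Q/t = 284100 / 58320 s = 4.87 A.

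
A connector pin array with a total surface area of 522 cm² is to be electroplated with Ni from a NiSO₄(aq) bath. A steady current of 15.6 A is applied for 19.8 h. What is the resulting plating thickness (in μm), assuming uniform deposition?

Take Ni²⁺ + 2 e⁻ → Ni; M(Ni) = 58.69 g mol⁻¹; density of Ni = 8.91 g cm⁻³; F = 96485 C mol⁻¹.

727 μm

Q = I·t = 15.60 × 71280 = 1112000 C; n(e⁻) = 11.52 mol.
n(Ni) = n(e⁻)/2 = 5.762 mol, so m = 5.762 × 58.69 = 338.2 g.
Volume = m/ρ = 338.2 / 8.91 = 37.96 cm³.
Thickness = V/A = 37.96 / 522 = 0.0727 cm = 727 μm.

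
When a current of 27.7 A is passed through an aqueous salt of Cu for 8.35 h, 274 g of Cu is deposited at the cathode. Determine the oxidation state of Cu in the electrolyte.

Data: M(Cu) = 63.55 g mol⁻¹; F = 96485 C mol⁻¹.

+2

Q = I·t = 27.70 A × 30060 s = 832700 C, so n(e⁻) = 832700/96485 = 8.630 mol.
n(Cu) deposited = 274 / 63.55 = 4.312 mol.
Electrons per atom = n(e⁻)/n(Cu) = 8.630 / 4.312 = 2.00 ≈ 2, so the ion is Cu²⁺.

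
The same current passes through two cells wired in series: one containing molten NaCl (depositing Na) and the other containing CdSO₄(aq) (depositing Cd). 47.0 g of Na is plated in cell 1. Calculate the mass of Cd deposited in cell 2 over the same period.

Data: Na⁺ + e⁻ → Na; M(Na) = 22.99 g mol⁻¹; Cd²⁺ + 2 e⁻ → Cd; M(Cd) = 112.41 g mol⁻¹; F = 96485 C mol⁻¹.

n(Na) = 47.0 / 22.99 = 2.044 mol.
Since Na⁺ + e⁻ → Na, n(e⁻) passed = 1 × 2.044 = 2.044 mol.
Cells in series carry the same charge, so the same 2.044 mol of electrons passes through cell 2.
Cd²⁺ + 2 e⁻ → Cd, so n(Cd) = 2.044 / 2 = 1.022 mol.
m(Cd) = 1.022 × 112.41 = 115 g.

115 g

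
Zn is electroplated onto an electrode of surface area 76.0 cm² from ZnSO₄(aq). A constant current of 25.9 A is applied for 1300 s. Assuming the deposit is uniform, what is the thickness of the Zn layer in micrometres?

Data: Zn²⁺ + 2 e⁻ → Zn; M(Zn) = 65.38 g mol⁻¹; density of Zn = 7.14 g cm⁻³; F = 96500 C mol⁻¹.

210 μm

Q = I·t = 25.90 × 1300.0 = 33670 C; n(e⁻) = 0.3489 mol.
n(Zn) = n(e⁻)/2 = 0.1745 mol, so m = 0.1745 × 65.38 = 11.41 g.
Volume = m/ρ = 11.41 / 7.14 = 1.597 cm³.
Thickness = V/A = 1.597 / 76.0 = 0.0210 cm = 210 μm.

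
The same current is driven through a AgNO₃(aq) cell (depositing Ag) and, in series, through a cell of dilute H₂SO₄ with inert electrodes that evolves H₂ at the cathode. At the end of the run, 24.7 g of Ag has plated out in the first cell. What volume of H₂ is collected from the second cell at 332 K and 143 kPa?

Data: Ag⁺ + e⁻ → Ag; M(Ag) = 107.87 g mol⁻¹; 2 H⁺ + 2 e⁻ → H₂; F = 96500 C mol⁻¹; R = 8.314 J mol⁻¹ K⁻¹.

n(Ag) = 24.7 / 107.87 = 0.2290 mol, so n(e⁻) = 1 × 0.2290 = 0.2290 mol.
The cells are in series, so the same 0.2290 mol of electrons passes through the second cell.
2 H⁺ + 2 e⁻ → H₂ — 2 mol e⁻ per mol H₂, so n(H₂) = 0.2290/2 = 0.1145 mol.
V = nRT/P = (0.1145 × 8.314 × 332) / (143 × 10³) = 0.00221 m³ = 2.21 L.

2.21 L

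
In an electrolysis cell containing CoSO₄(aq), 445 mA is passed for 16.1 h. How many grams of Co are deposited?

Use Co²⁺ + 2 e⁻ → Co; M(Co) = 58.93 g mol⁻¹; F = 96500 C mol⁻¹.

Q = I·t = 0.4450 A × 57960 s = 25790 C.
n(e⁻) = Q/F = 25790 / 96500 = 0.2673 mol.
Co²⁺ + 2 e⁻ → Co, so n(Co) = n(e⁻)/2 = 0.1336 mol.
m = n·M = 0.1336 × 58.93 = 7.88 g.

7.88 g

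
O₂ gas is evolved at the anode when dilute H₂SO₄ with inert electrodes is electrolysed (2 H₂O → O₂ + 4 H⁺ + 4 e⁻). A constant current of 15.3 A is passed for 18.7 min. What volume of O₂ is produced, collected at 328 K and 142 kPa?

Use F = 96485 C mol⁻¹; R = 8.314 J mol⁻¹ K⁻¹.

0.854 L

Q = I·t = 15.30 A × 1122.0 s = 17170 C.
n(e⁻) = Q/F = 17170 / 96485 = 0.1779 mol.
4 electrons are transferred per O₂ molecule, so n(O₂) = 0.1779 / 4 = 0.04448 mol.
V = nRT/P = (0.04448 × 8.314 × 328) / (142 × 10³ Pa) = 8.54 × 10⁻⁴ m³ = 0.854 L.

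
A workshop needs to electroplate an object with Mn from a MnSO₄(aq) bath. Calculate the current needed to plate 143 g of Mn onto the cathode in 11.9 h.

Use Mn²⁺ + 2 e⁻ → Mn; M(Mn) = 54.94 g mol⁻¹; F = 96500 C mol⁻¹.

11.7 A

n(Mn) = 143 / 54.94 = 2.603 mol.
n(e⁻) = 2 × 2.603 = 5.206 mol.
Q = n(e⁻)·F = 5.206 × 96500 = 502300 C.
I = Q/t = 502300 / 42840 s = 11.7 A.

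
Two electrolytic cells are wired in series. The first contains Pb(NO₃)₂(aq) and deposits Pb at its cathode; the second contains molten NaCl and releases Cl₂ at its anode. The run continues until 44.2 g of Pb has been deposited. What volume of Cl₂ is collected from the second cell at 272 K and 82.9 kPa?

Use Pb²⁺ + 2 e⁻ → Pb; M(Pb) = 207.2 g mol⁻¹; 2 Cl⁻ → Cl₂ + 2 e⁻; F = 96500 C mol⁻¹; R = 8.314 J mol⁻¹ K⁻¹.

n(Pb) = 44.2 / 207.2 = 0.2133 mol, so n(e⁻) = 2 × 0.2133 = 0.4266 mol.
The cells are in series, so the same 0.4266 mol of electrons passes through the second cell.
2 Cl⁻ → Cl₂ + 2 e⁻ — 2 mol e⁻ per mol Cl₂, so n(Cl₂) = 0.4266/2 = 0.2133 mol.
V = nRT/P = (0.2133 × 8.314 × 272) / (82.9 × 10³) = 0.00582 m³ = 5.82 L.

5.82 L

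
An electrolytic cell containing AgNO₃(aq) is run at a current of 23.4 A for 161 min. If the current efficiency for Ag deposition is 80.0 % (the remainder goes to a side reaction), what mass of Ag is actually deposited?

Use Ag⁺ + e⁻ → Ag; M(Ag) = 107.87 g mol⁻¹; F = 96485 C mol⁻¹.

202 g

Q = I·t = 23.40 × 9660.0 = 226000 C.
n(e⁻) = 226000/96485 = 2.343 mol; theoretically n(Ag) = 2.343/1 = 2.343 mol, m_theo = 252.7 g.
At 80.0 % efficiency, m_actual = 0.800 × 252.7 = 202 g.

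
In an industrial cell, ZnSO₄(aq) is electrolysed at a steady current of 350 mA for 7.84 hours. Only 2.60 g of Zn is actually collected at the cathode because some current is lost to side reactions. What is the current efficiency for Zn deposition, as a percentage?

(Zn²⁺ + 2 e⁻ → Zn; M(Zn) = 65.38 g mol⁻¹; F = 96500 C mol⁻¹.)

Q = I·t = 0.3500 × 28224 = 9878 C; n(e⁻) = 9878/96500 = 0.1024 mol.
Theoretical n(Zn) = n(e⁻)/2 = 0.05118 mol, i.e. m_theo = 0.05118 × 65.38 = 3.346 g.
Efficiency = m_actual / m_theo = 2.60 / 3.346 = 77.7 %.

77.7 %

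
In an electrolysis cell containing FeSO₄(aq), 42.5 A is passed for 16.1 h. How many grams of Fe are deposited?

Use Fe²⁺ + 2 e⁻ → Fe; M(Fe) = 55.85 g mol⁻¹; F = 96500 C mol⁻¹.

713 g

Q = I·t = 42.50 A × 57960 s = 2463000 C.
n(e⁻) = Q/F = 2463000 / 96500 = 25.53 mol.
Fe²⁺ + 2 e⁻ → Fe, so n(Fe) = n(e⁻)/2 = 12.76 mol.
m = n·M = 12.76 × 55.85 = 713 g.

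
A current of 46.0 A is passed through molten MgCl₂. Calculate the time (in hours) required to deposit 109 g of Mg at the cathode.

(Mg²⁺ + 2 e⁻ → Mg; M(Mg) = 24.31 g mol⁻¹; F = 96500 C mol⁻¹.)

n(Mg) = m/M = 109 / 24.31 = 4.484 mol.
Each Mg atom requires 2 electrons, so n(e⁻) = 2 × 4.484 = 8.968 mol.
Q = n(e⁻)·F = 8.968 × 96500 = 865400 C.
t = Q/I = 865400 / 46.00 A = 18810 s = 5.23 h.

5.23 h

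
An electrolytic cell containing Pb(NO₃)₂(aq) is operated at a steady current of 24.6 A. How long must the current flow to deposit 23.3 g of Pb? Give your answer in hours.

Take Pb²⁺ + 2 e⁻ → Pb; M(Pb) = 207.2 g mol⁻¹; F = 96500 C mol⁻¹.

n(Pb) = m/M = 23.3 / 207.2 = 0.1125 mol.
Each Pb atom requires 2 electrons, so n(e⁻) = 2 × 0.1125 = 0.2249 mol.
Q = n(e⁻)·F = 0.2249 × 96500 = 21700 C.
t = Q/I = 21700 / 24.60 A = 882.2 s = 0.245 h.

0.245 h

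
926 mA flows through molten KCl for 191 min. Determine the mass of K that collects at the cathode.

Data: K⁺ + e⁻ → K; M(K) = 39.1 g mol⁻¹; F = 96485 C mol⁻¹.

Q = I·t = 0.9260 A × 11460 s = 10610 C.
n(e⁻) = Q/F = 10610 / 96485 = 0.1100 mol.
K⁺ + e⁻ → K, so n(K) = n(e⁻)/1 = 0.1100 mol.
m = n·M = 0.1100 × 39.1 = 4.30 g.

4.30 g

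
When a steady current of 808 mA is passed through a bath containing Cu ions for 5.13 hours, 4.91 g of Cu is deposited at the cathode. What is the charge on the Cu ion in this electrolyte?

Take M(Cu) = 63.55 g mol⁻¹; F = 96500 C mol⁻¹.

+2

Q = I·t = 0.8080 A × 18468 s = 14920 C, so n(e⁻) = 14920/96500 = 0.1546 mol.
n(Cu) deposited = 4.91 / 63.55 = 0.07726 mol.
Electrons per atom = n(e⁻)/n(Cu) = 0.1546 / 0.07726 = 2.00 ≈ 2, so the ion is Cu²⁺.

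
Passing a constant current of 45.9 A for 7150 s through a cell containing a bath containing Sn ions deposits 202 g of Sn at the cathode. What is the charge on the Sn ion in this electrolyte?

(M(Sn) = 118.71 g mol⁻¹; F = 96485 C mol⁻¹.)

+2

Q = I·t = 45.90 A × 7150.0 s = 328200 C, so n(e⁻) = 328200/96485 = 3.401 mol.
n(Sn) deposited = 202 / 118.71 = 1.702 mol.
Electrons per atom = n(e⁻)/n(Sn) = 3.401 / 1.702 = 2.00 ≈ 2, so the ion is Sn²⁺.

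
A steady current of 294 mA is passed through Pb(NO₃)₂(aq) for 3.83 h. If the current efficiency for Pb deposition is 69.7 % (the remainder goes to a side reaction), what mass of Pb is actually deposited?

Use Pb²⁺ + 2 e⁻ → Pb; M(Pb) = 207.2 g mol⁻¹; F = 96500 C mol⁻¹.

3.03 g

Q = I·t = 0.2940 × 13788 = 4054 C.
n(e⁻) = 4054/96500 = 0.04201 mol; theoretically n(Pb) = 0.04201/2 = 0.02100 mol, m_theo = 4.352 g.
At 69.7 % efficiency, m_actual = 0.697 × 4.352 = 3.03 g.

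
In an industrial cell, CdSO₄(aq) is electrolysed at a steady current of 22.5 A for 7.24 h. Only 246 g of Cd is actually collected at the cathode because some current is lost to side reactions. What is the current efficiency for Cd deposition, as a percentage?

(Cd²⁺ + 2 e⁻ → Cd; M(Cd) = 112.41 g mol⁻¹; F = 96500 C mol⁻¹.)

Q = I·t = 22.50 × 26064 = 586400 C; n(e⁻) = 586400/96500 = 6.077 mol.
Theoretical n(Cd) = n(e⁻)/2 = 3.039 mol, i.e. m_theo = 3.039 × 112.41 = 341.6 g.
Efficiency = m_actual / m_theo = 246 / 341.6 = 72.0 %.

72.0 %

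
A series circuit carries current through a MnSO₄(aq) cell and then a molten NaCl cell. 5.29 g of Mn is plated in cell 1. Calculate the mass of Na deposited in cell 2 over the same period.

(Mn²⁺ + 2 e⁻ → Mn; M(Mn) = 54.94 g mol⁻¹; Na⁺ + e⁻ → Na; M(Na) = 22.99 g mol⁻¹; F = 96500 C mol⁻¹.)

4.43 g

n(Mn) = 5.29 / 54.94 = 0.09629 mol.
Since Mn²⁺ + 2 e⁻ → Mn, n(e⁻) passed = 2 × 0.09629 = 0.1926 mol.
Cells in series carry the same charge, so the same 0.1926 mol of electrons passes through cell 2.
Na⁺ + e⁻ → Na, so n(Na) = 0.1926 / 1 = 0.1926 mol.
m(Na) = 0.1926 × 22.99 = 4.43 g.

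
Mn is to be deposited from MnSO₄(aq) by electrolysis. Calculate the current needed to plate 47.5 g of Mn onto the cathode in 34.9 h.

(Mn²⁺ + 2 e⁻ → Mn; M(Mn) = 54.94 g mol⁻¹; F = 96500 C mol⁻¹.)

1.33 A

n(Mn) = 47.5 / 54.94 = 0.8646 mol.
n(e⁻) = 2 × 0.8646 = 1.729 mol.
Q = n(e⁻)·F = 1.729 × 96500 = 166900 C.
I = Q/t = 166900 / 125640 s = 1.33 A.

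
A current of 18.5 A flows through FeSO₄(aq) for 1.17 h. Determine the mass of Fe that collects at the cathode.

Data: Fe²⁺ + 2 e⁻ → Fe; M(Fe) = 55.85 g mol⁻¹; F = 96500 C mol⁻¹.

Q = I·t = 18.50 A × 4212.0 s = 77920 C.
n(e⁻) = Q/F = 77920 / 96500 = 0.8075 mol.
Fe²⁺ + 2 e⁻ → Fe, so n(Fe) = n(e⁻)/2 = 0.4037 mol.
m = n·M = 0.4037 × 55.85 = 22.5 g.

22.5 g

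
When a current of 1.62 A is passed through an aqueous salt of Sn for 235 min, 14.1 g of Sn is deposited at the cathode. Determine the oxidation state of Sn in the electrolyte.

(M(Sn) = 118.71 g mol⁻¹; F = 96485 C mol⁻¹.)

+2

Q = I·t = 1.620 A × 14100 s = 22840 C, so n(e⁻) = 22840/96485 = 0.2367 mol.
n(Sn) deposited = 14.1 / 118.71 = 0.1188 mol.
Electrons per atom = n(e⁻)/n(Sn) = 0.2367 / 0.1188 = 1.99 ≈ 2, so the ion is Sn²⁺.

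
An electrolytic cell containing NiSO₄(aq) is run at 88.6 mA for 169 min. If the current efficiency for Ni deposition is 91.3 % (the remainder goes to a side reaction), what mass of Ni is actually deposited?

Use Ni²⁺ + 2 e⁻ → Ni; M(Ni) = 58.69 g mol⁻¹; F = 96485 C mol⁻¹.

Q = I·t = 0.08860 × 10140 = 898.4 C.
n(e⁻) = 898.4/96485 = 0.009311 mol; theoretically n(Ni) = 0.009311/2 = 0.004656 mol, m_theo = 0.2732 g.
At 91.3 % efficiency, m_actual = 0.913 × 0.2732 = 0.249 g.

0.249 g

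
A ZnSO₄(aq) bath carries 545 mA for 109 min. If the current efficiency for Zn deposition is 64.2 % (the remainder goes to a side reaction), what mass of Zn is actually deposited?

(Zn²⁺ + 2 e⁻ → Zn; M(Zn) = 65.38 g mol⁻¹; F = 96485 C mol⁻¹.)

0.775 g

Q = I·t = 0.5450 × 6540.0 = 3564 C.
n(e⁻) = 3564/96485 = 0.03694 mol; theoretically n(Zn) = 0.03694/2 = 0.01847 mol, m_theo = 1.208 g.
At 64.2 % efficiency, m_actual = 0.642 × 1.208 = 0.775 g.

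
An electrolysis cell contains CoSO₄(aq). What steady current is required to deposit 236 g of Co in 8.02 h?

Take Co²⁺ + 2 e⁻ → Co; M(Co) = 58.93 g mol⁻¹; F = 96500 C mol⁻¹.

26.8 A

n(Co) = 236 / 58.93 = 4.005 mol.
n(e⁻) = 2 × 4.005 = 8.010 mol.
Q = n(e⁻)·F = 8.010 × 96500 = 772900 C.
I = Q/t = 772900 / 28872 s = 26.8 A.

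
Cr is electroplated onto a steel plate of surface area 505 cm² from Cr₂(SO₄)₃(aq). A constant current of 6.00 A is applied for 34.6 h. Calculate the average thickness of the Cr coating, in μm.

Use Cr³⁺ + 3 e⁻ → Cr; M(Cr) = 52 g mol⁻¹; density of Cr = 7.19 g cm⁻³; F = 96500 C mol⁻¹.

Q = I·t = 6.000 × 124560 = 747400 C; n(e⁻) = 7.745 mol.
n(Cr) = n(e⁻)/3 = 2.582 mol, so m = 2.582 × 52 = 134.2 g.
Volume = m/ρ = 134.2 / 7.19 = 18.67 cm³.
Thickness = V/A = 18.67 / 505 = 0.0370 cm = 370 μm.

370 μm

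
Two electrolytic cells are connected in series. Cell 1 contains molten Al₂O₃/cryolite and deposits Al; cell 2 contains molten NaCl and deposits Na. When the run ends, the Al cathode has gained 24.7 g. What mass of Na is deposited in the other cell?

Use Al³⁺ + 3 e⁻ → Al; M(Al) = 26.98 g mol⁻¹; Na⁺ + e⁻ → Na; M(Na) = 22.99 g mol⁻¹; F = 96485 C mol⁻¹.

n(Al) = 24.7 / 26.98 = 0.9155 mol.
Since Al³⁺ + 3 e⁻ → Al, n(e⁻) passed = 3 × 0.9155 = 2.746 mol.
Cells in series carry the same charge, so the same 2.746 mol of electrons passes through cell 2.
Na⁺ + e⁻ → Na, so n(Na) = 2.746 / 1 = 2.746 mol.
m(Na) = 2.746 × 22.99 = 63.1 g.

63.1 g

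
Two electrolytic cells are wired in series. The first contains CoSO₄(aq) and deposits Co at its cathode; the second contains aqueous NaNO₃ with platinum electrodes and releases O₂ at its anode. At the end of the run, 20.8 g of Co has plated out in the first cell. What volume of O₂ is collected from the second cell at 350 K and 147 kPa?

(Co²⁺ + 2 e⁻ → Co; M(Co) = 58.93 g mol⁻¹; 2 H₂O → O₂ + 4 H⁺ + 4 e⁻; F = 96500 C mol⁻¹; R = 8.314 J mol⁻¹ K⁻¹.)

n(Co) = 20.8 / 58.93 = 0.3530 mol, so n(e⁻) = 2 × 0.3530 = 0.7059 mol.
The cells are in series, so the same 0.7059 mol of electrons passes through the second cell.
2 H₂O → O₂ + 4 H⁺ + 4 e⁻ — 4 mol e⁻ per mol O₂, so n(O₂) = 0.7059/4 = 0.1765 mol.
V = nRT/P = (0.1765 × 8.314 × 350) / (147 × 10³) = 0.00349 m³ = 3.49 L.

3.49 L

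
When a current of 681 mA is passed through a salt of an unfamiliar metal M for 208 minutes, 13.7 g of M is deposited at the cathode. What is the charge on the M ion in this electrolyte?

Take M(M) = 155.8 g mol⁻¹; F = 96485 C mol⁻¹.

+1

Q = I·t = 0.6810 A × 12480 s = 8499 C, so n(e⁻) = 8499/96485 = 0.08808 mol.
n(M) deposited = 13.7 / 155.8 = 0.08793 mol.
Electrons per atom = n(e⁻)/n(M) = 0.08808 / 0.08793 = 1.00 ≈ 1, so the ion is M⁺.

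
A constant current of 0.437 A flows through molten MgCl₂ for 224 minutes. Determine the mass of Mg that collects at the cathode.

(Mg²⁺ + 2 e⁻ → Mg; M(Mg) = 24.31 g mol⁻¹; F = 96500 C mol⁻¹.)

Q = I·t = 0.4370 A × 13440 s = 5873 C.
n(e⁻) = Q/F = 5873 / 96500 = 0.06086 mol.
Mg²⁺ + 2 e⁻ → Mg, so n(Mg) = n(e⁻)/2 = 0.03043 mol.
m = n·M = 0.03043 × 24.31 = 0.740 g.

0.740 g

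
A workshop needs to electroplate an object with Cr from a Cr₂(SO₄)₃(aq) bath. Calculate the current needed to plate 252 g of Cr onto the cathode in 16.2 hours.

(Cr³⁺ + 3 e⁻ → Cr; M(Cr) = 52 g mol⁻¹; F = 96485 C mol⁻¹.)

24.1 A

n(Cr) = 252 / 52 = 4.846 mol.
n(e⁻) = 3 × 4.846 = 14.54 mol.
Q = n(e⁻)·F = 14.54 × 96485 = 1403000 C.
I = Q/t = 1403000 / 58320 s = 24.1 A.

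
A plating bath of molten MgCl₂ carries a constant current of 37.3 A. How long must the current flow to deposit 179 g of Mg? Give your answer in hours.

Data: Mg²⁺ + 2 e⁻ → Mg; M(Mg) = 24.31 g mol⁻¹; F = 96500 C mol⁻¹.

10.6 h

n(Mg) = m/M = 179 / 24.31 = 7.363 mol.
Each Mg atom requires 2 electrons, so n(e⁻) = 2 × 7.363 = 14.73 mol.
Q = n(e⁻)·F = 14.73 × 96500 = 1421000 C.
t = Q/I = 1421000 / 37.30 A = 38100 s = 10.6 h.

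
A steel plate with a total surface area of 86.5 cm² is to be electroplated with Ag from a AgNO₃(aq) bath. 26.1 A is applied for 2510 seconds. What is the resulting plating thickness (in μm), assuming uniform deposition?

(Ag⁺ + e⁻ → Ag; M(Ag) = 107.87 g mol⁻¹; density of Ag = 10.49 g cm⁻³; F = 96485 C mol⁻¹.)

807 μm

Q = I·t = 26.10 × 2510.0 = 65510 C; n(e⁻) = 0.6790 mol.
n(Ag) = n(e⁻)/1 = 0.6790 mol, so m = 0.6790 × 107.87 = 73.24 g.
Volume = m/ρ = 73.24 / 10.49 = 6.982 cm³.
Thickness = V/A = 6.982 / 86.5 = 0.0807 cm = 807 μm.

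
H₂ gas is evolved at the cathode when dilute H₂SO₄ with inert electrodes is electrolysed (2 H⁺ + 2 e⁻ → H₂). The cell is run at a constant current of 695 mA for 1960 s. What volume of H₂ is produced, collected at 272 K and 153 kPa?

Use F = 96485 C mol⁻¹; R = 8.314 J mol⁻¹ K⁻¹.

0.104 L

Q = I·t = 0.6950 A × 1960.0 s = 1362 C.
n(e⁻) = Q/F = 1362 / 96485 = 0.01412 mol.
2 electrons are transferred per H₂ molecule, so n(H₂) = 0.01412 / 2 = 0.007059 mol.
V = nRT/P = (0.007059 × 8.314 × 272) / (153 × 10³ Pa) = 1.04 × 10⁻⁴ m³ = 0.104 L.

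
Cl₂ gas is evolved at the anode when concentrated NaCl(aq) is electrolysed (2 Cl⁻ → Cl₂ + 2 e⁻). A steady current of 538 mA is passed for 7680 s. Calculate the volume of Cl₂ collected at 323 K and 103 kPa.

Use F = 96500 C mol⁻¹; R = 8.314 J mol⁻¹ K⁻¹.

0.558 L

Q = I·t = 0.5380 A × 7680.0 s = 4132 C.
n(e⁻) = Q/F = 4132 / 96500 = 0.04282 mol.
2 electrons are transferred per Cl₂ molecule, so n(Cl₂) = 0.04282 / 2 = 0.02141 mol.
V = nRT/P = (0.02141 × 8.314 × 323) / (103 × 10³ Pa) = 5.58 × 10⁻⁴ m³ = 0.558 L.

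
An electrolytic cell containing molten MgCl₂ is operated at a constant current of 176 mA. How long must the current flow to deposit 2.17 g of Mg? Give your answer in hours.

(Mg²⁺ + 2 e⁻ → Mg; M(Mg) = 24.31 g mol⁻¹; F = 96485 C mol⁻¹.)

n(Mg) = m/M = 2.17 / 24.31 = 0.08926 mol.
Each Mg atom requires 2 electrons, so n(e⁻) = 2 × 0.08926 = 0.1785 mol.
Q = n(e⁻)·F = 0.1785 × 96485 = 17230 C.
t = Q/I = 17230 / 0.1760 A = 97870 s = 27.2 h.

27.2 h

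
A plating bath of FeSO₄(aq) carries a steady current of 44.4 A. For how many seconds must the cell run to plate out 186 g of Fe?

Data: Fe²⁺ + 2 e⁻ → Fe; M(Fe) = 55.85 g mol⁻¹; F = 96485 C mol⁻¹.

14500 s

n(Fe) = m/M = 186 / 55.85 = 3.330 mol.
Each Fe atom requires 2 electrons, so n(e⁻) = 2 × 3.330 = 6.661 mol.
Q = n(e⁻)·F = 6.661 × 96485 = 642700 C.
t = Q/I = 642700 / 44.40 A = 14470 s.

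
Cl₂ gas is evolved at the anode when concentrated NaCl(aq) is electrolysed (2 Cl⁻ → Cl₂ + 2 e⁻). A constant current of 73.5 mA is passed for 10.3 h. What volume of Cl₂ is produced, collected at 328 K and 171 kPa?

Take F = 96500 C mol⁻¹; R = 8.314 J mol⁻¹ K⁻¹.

0.225 L

Q = I·t = 0.07350 A × 37080 s = 2725 C.
n(e⁻) = Q/F = 2725 / 96500 = 0.02824 mol.
2 electrons are transferred per Cl₂ molecule, so n(Cl₂) = 0.02824 / 2 = 0.01412 mol.
V = nRT/P = (0.01412 × 8.314 × 328) / (171 × 10³ Pa) = 2.25 × 10⁻⁴ m³ = 0.225 L.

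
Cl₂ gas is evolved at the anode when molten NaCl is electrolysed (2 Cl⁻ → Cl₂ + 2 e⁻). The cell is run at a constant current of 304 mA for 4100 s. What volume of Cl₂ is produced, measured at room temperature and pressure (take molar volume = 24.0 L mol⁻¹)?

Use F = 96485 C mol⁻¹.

Q = I·t = 0.3040 A × 4100.0 s = 1246 C.
n(e⁻) = Q/F = 1246 / 96485 = 0.01292 mol.
2 electrons are transferred per Cl₂ molecule, so n(Cl₂) = 0.01292 / 2 = 0.006459 mol.
V = n × V_m = 0.006459 × 24.0 = 0.155 L.

0.155 L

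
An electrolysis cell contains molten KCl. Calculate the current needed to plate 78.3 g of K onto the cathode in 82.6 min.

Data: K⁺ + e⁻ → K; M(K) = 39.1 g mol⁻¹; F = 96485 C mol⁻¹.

39.0 A

n(K) = 78.3 / 39.1 = 2.003 mol.
n(e⁻) = 1 × 2.003 = 2.003 mol.
Q = n(e⁻)·F = 2.003 × 96485 = 193200 C.
I = Q/t = 193200 / 4956.0 s = 39.0 A.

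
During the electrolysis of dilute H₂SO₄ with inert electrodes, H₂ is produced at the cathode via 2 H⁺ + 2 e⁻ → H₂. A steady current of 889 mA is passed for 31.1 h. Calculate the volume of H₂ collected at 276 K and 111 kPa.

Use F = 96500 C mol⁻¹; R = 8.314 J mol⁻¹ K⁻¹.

10.7 L

Q = I·t = 0.8890 A × 111960 s = 99530 C.
n(e⁻) = Q/F = 99530 / 96500 = 1.031 mol.
2 electrons are transferred per H₂ molecule, so n(H₂) = 1.031 / 2 = 0.5157 mol.
V = nRT/P = (0.5157 × 8.314 × 276) / (111 × 10³ Pa) = 0.0107 m³ = 10.7 L.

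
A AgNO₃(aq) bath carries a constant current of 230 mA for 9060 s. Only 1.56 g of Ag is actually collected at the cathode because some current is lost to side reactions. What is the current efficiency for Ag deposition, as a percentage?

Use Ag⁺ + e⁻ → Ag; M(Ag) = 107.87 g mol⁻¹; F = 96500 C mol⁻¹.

Q = I·t = 0.2300 × 9060.0 = 2084 C; n(e⁻) = 2084/96500 = 0.02159 mol.
Theoretical n(Ag) = n(e⁻)/1 = 0.02159 mol, i.e. m_theo = 0.02159 × 107.87 = 2.329 g.
Efficiency = m_actual / m_theo = 1.56 / 2.329 = 67.0 %.

67.0 %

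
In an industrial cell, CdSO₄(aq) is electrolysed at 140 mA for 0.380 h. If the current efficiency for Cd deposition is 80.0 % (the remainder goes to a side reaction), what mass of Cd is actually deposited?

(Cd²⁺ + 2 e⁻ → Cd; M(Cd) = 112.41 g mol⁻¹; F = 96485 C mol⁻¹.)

0.0893 g

Q = I·t = 0.1400 × 1368.0 = 191.5 C.
n(e⁻) = 191.5/96485 = 0.001985 mol; theoretically n(Cd) = 0.001985/2 = 0.0009925 mol, m_theo = 0.1116 g.
At 80.0 % efficiency, m_actual = 0.800 × 0.1116 = 0.0893 g.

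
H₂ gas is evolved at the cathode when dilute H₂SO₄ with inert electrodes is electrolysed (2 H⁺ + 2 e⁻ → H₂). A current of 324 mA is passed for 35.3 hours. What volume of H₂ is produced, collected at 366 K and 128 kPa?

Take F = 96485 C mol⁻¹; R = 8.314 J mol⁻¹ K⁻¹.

5.07 L

Q = I·t = 0.3240 A × 127080 s = 41170 C.
n(e⁻) = Q/F = 41170 / 96485 = 0.4267 mol.
2 electrons are transferred per H₂ molecule, so n(H₂) = 0.4267 / 2 = 0.2134 mol.
V = nRT/P = (0.2134 × 8.314 × 366) / (128 × 10³ Pa) = 0.00507 m³ = 5.07 L.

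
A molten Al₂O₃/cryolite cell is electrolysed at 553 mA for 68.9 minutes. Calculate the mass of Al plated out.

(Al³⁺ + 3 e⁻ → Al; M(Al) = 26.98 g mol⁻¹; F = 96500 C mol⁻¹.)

0.213 g

Q = I·t = 0.5530 A × 4134.0 s = 2286 C.
n(e⁻) = Q/F = 2286 / 96500 = 0.02369 mol.
Al³⁺ + 3 e⁻ → Al, so n(Al) = n(e⁻)/3 = 0.007897 mol.
m = n·M = 0.007897 × 26.98 = 0.213 g.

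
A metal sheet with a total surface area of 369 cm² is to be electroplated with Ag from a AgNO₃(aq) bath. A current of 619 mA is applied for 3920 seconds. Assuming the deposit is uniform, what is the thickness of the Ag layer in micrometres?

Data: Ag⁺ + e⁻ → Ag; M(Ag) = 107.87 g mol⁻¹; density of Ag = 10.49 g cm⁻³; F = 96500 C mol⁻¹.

Q = I·t = 0.6190 × 3920.0 = 2426 C; n(e⁻) = 0.02514 mol.
n(Ag) = n(e⁻)/1 = 0.02514 mol, so m = 0.02514 × 107.87 = 2.712 g.
Volume = m/ρ = 2.712 / 10.49 = 0.2586 cm³.
Thickness = V/A = 0.2586 / 369 = 7.01 × 10⁻⁴ cm = 7.01 μm.

7.01 μm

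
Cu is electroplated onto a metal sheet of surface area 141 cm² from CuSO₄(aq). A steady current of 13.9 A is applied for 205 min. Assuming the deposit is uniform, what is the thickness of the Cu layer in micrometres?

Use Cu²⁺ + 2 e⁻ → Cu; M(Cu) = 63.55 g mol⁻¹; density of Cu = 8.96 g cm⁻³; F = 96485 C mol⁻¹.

446 μm

Q = I·t = 13.90 × 12300 = 171000 C; n(e⁻) = 1.772 mol.
n(Cu) = n(e⁻)/2 = 0.8860 mol, so m = 0.8860 × 63.55 = 56.30 g.
Volume = m/ρ = 56.30 / 8.96 = 6.284 cm³.
Thickness = V/A = 6.284 / 141 = 0.0446 cm = 446 μm.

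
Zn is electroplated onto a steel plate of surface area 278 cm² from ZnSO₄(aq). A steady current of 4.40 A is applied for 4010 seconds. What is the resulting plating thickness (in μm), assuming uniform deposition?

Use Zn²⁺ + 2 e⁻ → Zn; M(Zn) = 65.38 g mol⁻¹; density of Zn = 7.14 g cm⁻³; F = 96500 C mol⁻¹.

30.1 μm

Q = I·t = 4.400 × 4010.0 = 17640 C; n(e⁻) = 0.1828 mol.
n(Zn) = n(e⁻)/2 = 0.09142 mol, so m = 0.09142 × 65.38 = 5.977 g.
Volume = m/ρ = 5.977 / 7.14 = 0.8371 cm³.
Thickness = V/A = 0.8371 / 278 = 0.00301 cm = 30.1 μm.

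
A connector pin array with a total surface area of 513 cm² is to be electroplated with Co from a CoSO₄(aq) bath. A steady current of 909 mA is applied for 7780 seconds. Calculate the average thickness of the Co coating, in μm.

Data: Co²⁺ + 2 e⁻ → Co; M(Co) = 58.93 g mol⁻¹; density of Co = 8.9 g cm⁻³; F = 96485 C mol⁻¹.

4.73 μm

Q = I·t = 0.9090 × 7780.0 = 7072 C; n(e⁻) = 0.07330 mol.
n(Co) = n(e⁻)/2 = 0.03665 mol, so m = 0.03665 × 58.93 = 2.160 g.
Volume = m/ρ = 2.160 / 8.9 = 0.2427 cm³.
Thickness = V/A = 0.2427 / 513 = 4.73 × 10⁻⁴ cm = 4.73 μm.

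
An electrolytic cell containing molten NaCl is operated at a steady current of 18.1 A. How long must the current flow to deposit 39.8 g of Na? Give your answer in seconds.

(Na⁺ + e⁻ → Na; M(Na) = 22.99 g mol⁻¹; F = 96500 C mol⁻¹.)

9230 s

n(Na) = m/M = 39.8 / 22.99 = 1.731 mol.
Each Na atom requires 1 electron, so n(e⁻) = 1 × 1.731 = 1.731 mol.
Q = n(e⁻)·F = 1.731 × 96500 = 167100 C.
t = Q/I = 167100 / 18.10 A = 9230 s.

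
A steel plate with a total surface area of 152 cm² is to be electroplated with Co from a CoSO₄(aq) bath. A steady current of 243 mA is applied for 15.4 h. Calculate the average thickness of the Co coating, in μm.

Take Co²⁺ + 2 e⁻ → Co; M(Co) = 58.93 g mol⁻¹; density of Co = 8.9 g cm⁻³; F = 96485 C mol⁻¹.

30.4 μm

Q = I·t = 0.2430 × 55440 = 13470 C; n(e⁻) = 0.1396 mol.
n(Co) = n(e⁻)/2 = 0.06981 mol, so m = 0.06981 × 58.93 = 4.114 g.
Volume = m/ρ = 4.114 / 8.9 = 0.4623 cm³.
Thickness = V/A = 0.4623 / 152 = 0.00304 cm = 30.4 μm.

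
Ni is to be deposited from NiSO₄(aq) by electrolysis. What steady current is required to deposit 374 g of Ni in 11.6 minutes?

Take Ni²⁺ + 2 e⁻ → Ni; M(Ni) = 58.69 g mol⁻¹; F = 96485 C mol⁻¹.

n(Ni) = 374 / 58.69 = 6.372 mol.
n(e⁻) = 2 × 6.372 = 12.74 mol.
Q = n(e⁻)·F = 12.74 × 96485 = 1230000 C.
I = Q/t = 1230000 / 696.00 s = 1770 A.

1770 A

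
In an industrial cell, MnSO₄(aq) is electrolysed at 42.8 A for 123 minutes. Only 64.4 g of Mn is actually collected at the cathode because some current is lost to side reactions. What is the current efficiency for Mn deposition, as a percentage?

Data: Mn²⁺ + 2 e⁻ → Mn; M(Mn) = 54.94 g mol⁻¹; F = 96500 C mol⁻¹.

Q = I·t = 42.80 × 7380.0 = 315900 C; n(e⁻) = 315900/96500 = 3.273 mol.
Theoretical n(Mn) = n(e⁻)/2 = 1.637 mol, i.e. m_theo = 1.637 × 54.94 = 89.91 g.
Efficiency = m_actual / m_theo = 64.4 / 89.91 = 71.6 %.

71.6 %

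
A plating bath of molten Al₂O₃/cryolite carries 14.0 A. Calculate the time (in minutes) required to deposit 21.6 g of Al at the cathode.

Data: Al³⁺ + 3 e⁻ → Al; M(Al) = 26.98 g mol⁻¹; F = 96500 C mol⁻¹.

276 min

n(Al) = m/M = 21.6 / 26.98 = 0.8006 mol.
Each Al atom requires 3 electrons, so n(e⁻) = 3 × 0.8006 = 2.402 mol.
Q = n(e⁻)·F = 2.402 × 96500 = 231800 C.
t = Q/I = 231800 / 14.00 A = 16560 s = 276 min.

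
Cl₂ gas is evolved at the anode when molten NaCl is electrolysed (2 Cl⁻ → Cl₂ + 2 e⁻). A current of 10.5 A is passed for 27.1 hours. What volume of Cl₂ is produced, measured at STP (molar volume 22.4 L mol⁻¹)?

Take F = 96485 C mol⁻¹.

Q = I·t = 10.50 A × 97560 s = 1024000 C.
n(e⁻) = Q/F = 1024000 / 96485 = 10.62 mol.
2 electrons are transferred per Cl₂ molecule, so n(Cl₂) = 10.62 / 2 = 5.308 mol.
V = n × V_m = 5.308 × 22.4 = 119 L.

119 L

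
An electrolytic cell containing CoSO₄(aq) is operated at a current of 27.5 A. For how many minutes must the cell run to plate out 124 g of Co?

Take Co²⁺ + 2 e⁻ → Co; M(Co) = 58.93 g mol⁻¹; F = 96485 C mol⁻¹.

n(Co) = m/M = 124 / 58.93 = 2.104 mol.
Each Co atom requires 2 electrons, so n(e⁻) = 2 × 2.104 = 4.208 mol.
Q = n(e⁻)·F = 4.208 × 96485 = 406000 C.
t = Q/I = 406000 / 27.50 A = 14770 s = 246 min.

246 min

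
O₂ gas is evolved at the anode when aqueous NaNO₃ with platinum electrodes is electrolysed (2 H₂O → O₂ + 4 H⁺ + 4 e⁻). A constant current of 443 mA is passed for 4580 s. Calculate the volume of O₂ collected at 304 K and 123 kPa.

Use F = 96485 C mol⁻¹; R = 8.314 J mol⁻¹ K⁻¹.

Q = I·t = 0.4430 A × 4580.0 s = 2029 C.
n(e⁻) = Q/F = 2029 / 96485 = 0.02103 mol.
4 electrons are transferred per O₂ molecule, so n(O₂) = 0.02103 / 4 = 0.005257 mol.
V = nRT/P = (0.005257 × 8.314 × 304) / (123 × 10³ Pa) = 1.08 × 10⁻⁴ m³ = 0.108 L.

0.108 L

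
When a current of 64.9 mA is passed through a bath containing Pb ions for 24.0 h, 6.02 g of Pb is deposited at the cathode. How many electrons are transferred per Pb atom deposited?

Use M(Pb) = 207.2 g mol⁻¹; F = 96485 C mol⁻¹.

Q = I·t = 0.06490 A × 86400 s = 5607 C, so n(e⁻) = 5607/96485 = 0.05812 mol.
n(Pb) deposited = 6.02 / 207.2 = 0.02905 mol.
Electrons per atom = n(e⁻)/n(Pb) = 0.05812 / 0.02905 = 2.00 ≈ 2, so the ion is Pb²⁺.

2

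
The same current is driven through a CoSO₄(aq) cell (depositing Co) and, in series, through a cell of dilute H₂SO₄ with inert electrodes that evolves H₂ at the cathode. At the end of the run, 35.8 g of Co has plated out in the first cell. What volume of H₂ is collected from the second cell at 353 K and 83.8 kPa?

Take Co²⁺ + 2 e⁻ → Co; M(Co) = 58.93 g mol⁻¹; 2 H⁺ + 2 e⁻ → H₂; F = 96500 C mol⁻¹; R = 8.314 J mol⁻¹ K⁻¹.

n(Co) = 35.8 / 58.93 = 0.6075 mol, so n(e⁻) = 2 × 0.6075 = 1.215 mol.
The cells are in series, so the same 1.215 mol of electrons passes through the second cell.
2 H⁺ + 2 e⁻ → H₂ — 2 mol e⁻ per mol H₂, so n(H₂) = 1.215/2 = 0.6075 mol.
V = nRT/P = (0.6075 × 8.314 × 353) / (83.8 × 10³) = 0.0213 m³ = 21.3 L.

21.3 L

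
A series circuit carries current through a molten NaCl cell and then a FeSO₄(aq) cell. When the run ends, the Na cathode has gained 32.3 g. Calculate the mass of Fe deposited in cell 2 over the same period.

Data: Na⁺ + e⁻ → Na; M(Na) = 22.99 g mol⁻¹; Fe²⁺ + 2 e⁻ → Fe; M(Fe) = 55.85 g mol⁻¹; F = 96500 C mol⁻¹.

39.2 g

n(Na) = 32.3 / 22.99 = 1.405 mol.
Since Na⁺ + e⁻ → Na, n(e⁻) passed = 1 × 1.405 = 1.405 mol.
Cells in series carry the same charge, so the same 1.405 mol of electrons passes through cell 2.
Fe²⁺ + 2 e⁻ → Fe, so n(Fe) = 1.405 / 2 = 0.7025 mol.
m(Fe) = 0.7025 × 55.85 = 39.2 g.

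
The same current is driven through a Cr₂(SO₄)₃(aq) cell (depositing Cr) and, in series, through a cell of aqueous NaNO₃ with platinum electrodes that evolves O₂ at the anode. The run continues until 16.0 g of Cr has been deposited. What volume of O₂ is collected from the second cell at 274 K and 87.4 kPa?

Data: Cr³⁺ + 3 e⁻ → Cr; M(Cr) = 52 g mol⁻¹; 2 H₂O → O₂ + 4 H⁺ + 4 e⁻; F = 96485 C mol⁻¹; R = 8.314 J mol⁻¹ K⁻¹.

n(Cr) = 16.0 / 52 = 0.3077 mol, so n(e⁻) = 3 × 0.3077 = 0.9231 mol.
The cells are in series, so the same 0.9231 mol of electrons passes through the second cell.
2 H₂O → O₂ + 4 H⁺ + 4 e⁻ — 4 mol e⁻ per mol O₂, so n(O₂) = 0.9231/4 = 0.2308 mol.
V = nRT/P = (0.2308 × 8.314 × 274) / (87.4 × 10³) = 0.00601 m³ = 6.01 L.

6.01 L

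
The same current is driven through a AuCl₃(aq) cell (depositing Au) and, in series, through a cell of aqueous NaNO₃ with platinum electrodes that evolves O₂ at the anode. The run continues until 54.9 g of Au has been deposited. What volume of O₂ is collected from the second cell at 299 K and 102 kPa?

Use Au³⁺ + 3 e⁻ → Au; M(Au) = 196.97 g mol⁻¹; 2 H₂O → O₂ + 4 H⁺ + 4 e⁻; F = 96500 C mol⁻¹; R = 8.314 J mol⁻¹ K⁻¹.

n(Au) = 54.9 / 196.97 = 0.2787 mol, so n(e⁻) = 3 × 0.2787 = 0.8362 mol.
The cells are in series, so the same 0.8362 mol of electrons passes through the second cell.
2 H₂O → O₂ + 4 H⁺ + 4 e⁻ — 4 mol e⁻ per mol O₂, so n(O₂) = 0.8362/4 = 0.2090 mol.
V = nRT/P = (0.2090 × 8.314 × 299) / (102 × 10³) = 0.00509 m³ = 5.09 L.

5.09 L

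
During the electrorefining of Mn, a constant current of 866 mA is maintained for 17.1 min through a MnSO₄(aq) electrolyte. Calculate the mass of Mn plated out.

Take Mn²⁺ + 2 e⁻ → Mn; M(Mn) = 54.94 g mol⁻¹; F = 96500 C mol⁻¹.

0.253 g

Q = I·t = 0.8660 A × 1026.0 s = 888.5 C.
n(e⁻) = Q/F = 888.5 / 96500 = 0.009207 mol.
Mn²⁺ + 2 e⁻ → Mn, so n(Mn) = n(e⁻)/2 = 0.004604 mol.
m = n·M = 0.004604 × 54.94 = 0.253 g.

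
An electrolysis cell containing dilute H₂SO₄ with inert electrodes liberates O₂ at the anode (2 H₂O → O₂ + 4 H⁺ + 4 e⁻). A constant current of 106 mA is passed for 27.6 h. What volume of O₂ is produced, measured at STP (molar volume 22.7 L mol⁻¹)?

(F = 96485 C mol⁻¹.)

0.619 L

Q = I·t = 0.1060 A × 99360 s = 10530 C.
n(e⁻) = Q/F = 10530 / 96485 = 0.1092 mol.
4 electrons are transferred per O₂ molecule, so n(O₂) = 0.1092 / 4 = 0.02729 mol.
V = n × V_m = 0.02729 × 22.7 = 0.619 L.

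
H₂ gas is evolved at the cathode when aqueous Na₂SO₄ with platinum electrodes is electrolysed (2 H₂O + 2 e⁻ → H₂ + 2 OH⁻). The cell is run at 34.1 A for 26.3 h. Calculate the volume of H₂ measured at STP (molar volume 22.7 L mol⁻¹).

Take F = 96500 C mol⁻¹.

380 L

Q = I·t = 34.10 A × 94680 s = 3229000 C.
n(e⁻) = Q/F = 3229000 / 96500 = 33.46 mol.
2 electrons are transferred per H₂ molecule, so n(H₂) = 33.46 / 2 = 16.73 mol.
V = n × V_m = 16.73 × 22.7 = 380 L.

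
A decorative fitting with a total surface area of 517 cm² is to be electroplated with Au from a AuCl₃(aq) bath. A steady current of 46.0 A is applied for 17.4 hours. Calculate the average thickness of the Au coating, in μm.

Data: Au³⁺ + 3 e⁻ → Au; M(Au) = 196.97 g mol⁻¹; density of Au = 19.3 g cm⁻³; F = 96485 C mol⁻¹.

1970 μm

Q = I·t = 46.00 × 62640 = 2881000 C; n(e⁻) = 29.86 mol.
n(Au) = n(e⁻)/3 = 9.955 mol, so m = 9.955 × 196.97 = 1961 g.
Volume = m/ρ = 1961 / 19.3 = 101.6 cm³.
Thickness = V/A = 101.6 / 517 = 0.197 cm = 1970 μm.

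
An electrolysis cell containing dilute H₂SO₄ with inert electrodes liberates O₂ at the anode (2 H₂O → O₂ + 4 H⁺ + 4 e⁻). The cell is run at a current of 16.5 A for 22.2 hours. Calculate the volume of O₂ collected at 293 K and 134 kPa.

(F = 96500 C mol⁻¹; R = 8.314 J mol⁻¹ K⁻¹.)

Q = I·t = 16.50 A × 79920 s = 1319000 C.
n(e⁻) = Q/F = 1319000 / 96500 = 13.67 mol.
4 electrons are transferred per O₂ molecule, so n(O₂) = 13.67 / 4 = 3.416 mol.
V = nRT/P = (3.416 × 8.314 × 293) / (134 × 10³ Pa) = 0.0621 m³ = 62.1 L.

62.1 L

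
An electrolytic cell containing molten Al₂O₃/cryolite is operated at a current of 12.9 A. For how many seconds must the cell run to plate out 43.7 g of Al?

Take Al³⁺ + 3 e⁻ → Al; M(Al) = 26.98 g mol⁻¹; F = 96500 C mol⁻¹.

36300 s

n(Al) = m/M = 43.7 / 26.98 = 1.620 mol.
Each Al atom requires 3 electrons, so n(e⁻) = 3 × 1.620 = 4.859 mol.
Q = n(e⁻)·F = 4.859 × 96500 = 468900 C.
t = Q/I = 468900 / 12.90 A = 36350 s.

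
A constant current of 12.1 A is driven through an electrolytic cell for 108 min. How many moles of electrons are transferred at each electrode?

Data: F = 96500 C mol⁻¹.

0.813 mol

Q = I·t = 12.10 A × 6480.0 s = 78410 C.
n(e⁻) = Q/F = 78410 / 96500 = 0.813 mol.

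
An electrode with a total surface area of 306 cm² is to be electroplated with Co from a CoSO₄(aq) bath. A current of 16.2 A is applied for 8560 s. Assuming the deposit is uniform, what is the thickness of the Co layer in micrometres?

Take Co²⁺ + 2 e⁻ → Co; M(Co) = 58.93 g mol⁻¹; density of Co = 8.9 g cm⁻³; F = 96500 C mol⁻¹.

Q = I·t = 16.20 × 8560.0 = 138700 C; n(e⁻) = 1.437 mol.
n(Co) = n(e⁻)/2 = 0.7185 mol, so m = 0.7185 × 58.93 = 42.34 g.
Volume = m/ρ = 42.34 / 8.9 = 4.757 cm³.
Thickness = V/A = 4.757 / 306 = 0.0155 cm = 155 μm.

155 μm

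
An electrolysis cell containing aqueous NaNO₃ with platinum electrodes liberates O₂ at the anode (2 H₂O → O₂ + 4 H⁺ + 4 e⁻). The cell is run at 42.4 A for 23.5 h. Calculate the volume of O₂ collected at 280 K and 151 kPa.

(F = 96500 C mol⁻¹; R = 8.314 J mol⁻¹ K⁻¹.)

Q = I·t = 42.40 A × 84600 s = 3587000 C.
n(e⁻) = Q/F = 3587000 / 96500 = 37.17 mol.
4 electrons are transferred per O₂ molecule, so n(O₂) = 37.17 / 4 = 9.293 mol.
V = nRT/P = (9.293 × 8.314 × 280) / (151 × 10³ Pa) = 0.143 m³ = 143 L.

143 L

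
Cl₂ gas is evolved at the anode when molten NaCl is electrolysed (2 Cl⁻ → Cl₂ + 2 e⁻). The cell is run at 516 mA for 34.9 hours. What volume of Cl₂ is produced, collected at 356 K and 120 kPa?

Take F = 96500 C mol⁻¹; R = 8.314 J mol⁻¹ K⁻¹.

8.29 L

Q = I·t = 0.5160 A × 125640 s = 64830 C.
n(e⁻) = Q/F = 64830 / 96500 = 0.6718 mol.
2 electrons are transferred per Cl₂ molecule, so n(Cl₂) = 0.6718 / 2 = 0.3359 mol.
V = nRT/P = (0.3359 × 8.314 × 356) / (120 × 10³ Pa) = 0.00829 m³ = 8.29 L.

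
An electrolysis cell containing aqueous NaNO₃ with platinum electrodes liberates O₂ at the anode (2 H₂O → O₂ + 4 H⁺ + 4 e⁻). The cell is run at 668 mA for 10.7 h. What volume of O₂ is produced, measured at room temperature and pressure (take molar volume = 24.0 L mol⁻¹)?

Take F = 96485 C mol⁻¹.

Q = I·t = 0.6680 A × 38520 s = 25730 C.
n(e⁻) = Q/F = 25730 / 96485 = 0.2667 mol.
4 electrons are transferred per O₂ molecule, so n(O₂) = 0.2667 / 4 = 0.06667 mol.
V = n × V_m = 0.06667 × 24.0 = 1.60 L.

1.60 L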